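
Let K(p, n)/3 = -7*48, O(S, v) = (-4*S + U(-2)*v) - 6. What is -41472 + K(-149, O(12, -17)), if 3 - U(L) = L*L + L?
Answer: -42480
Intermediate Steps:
U(L) = 3 - L - L² (U(L) = 3 - (L*L + L) = 3 - (L² + L) = 3 - (L + L²) = 3 + (-L - L²) = 3 - L - L²)
O(S, v) = -6 + v - 4*S (O(S, v) = (-4*S + (3 - 1*(-2) - 1*(-2)²)*v) - 6 = (-4*S + (3 + 2 - 1*4)*v) - 6 = (-4*S + (3 + 2 - 4)*v) - 6 = (-4*S + 1*v) - 6 = (-4*S + v) - 6 = (v - 4*S) - 6 = -6 + v - 4*S)
K(p, n) = -1008 (K(p, n) = 3*(-7*48) = 3*(-336) = -1008)
-41472 + K(-149, O(12, -17)) = -41472 - 1008 = -42480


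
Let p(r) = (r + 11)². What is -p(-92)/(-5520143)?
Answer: 6561/5520143 ≈ 0.0011886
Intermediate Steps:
p(r) = (11 + r)²
-p(-92)/(-5520143) = -(11 - 92)²/(-5520143) = -(-81)²*(-1)/5520143 = -6561*(-1)/5520143 = -1*(-6561/5520143) = 6561/5520143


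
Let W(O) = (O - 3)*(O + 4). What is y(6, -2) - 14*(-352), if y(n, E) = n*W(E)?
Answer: 4868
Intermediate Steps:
W(O) = (-3 + O)*(4 + O)
y(n, E) = n*(-12 + E + E**2)
y(6, -2) - 14*(-352) = 6*(-12 - 2 + (-2)**2) - 14*(-352) = 6*(-12 - 2 + 4) + 4928 = 6*(-10) + 4928 = -60 + 4928 = 4868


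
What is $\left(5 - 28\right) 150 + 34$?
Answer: $-3416$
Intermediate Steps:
$\left(5 - 28\right) 150 + 34 = \left(-23\right) 150 + 34 = -3450 + 34 = -3416$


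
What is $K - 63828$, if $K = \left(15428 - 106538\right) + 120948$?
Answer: $-33990$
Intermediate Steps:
$K = 29838$ ($K = -91110 + 120948 = 29838$)
$K - 63828 = 29838 - 63828 = -33990$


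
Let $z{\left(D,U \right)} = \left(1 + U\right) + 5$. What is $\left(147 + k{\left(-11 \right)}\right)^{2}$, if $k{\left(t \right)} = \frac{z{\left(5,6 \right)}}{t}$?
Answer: $\frac{2576025}{121} \approx 21289.0$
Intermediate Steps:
$z{\left(D,U \right)} = 6 + U$
$k{\left(t \right)} = \frac{12}{t}$ ($k{\left(t \right)} = \frac{6 + 6}{t} = \frac{12}{t}$)
$\left(147 + k{\left(-11 \right)}\right)^{2} = \left(147 + \frac{12}{-11}\right)^{2} = \left(147 + 12 \left(- \frac{1}{11}\right)\right)^{2} = \left(147 - \frac{12}{11}\right)^{2} = \left(\frac{1605}{11}\right)^{2} = \frac{2576025}{121}$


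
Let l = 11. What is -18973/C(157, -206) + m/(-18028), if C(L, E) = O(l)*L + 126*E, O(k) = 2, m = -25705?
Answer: 500586427/231136988 ≈ 2.1658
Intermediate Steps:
C(L, E) = 2*L + 126*E
-18973/C(157, -206) + m/(-18028) = -18973/(2*157 + 126*(-206)) - 25705/(-18028) = -18973/(314 - 25956) - 25705*(-1/18028) = -18973/(-25642) + 25705/18028 = -18973*(-1/25642) + 25705/18028 = 18973/25642 + 25705/18028 = 500586427/231136988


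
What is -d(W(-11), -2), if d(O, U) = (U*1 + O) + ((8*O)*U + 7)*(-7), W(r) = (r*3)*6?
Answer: 22425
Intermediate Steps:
W(r) = 18*r (W(r) = (3*r)*6 = 18*r)
d(O, U) = -49 + O + U - 56*O*U (d(O, U) = (U + O) + (8*O*U + 7)*(-7) = (O + U) + (7 + 8*O*U)*(-7) = (O + U) + (-49 - 56*O*U) = -49 + O + U - 56*O*U)
-d(W(-11), -2) = -(-49 + 18*(-11) - 2 - 56*18*(-11)*(-2)) = -(-49 - 198 - 2 - 56*(-198)*(-2)) = -(-49 - 198 - 2 - 22176) = -1*(-22425) = 22425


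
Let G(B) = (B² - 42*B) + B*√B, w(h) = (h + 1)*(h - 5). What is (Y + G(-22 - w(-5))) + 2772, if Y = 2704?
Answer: 11924 - 62*I*√62 ≈ 11924.0 - 488.19*I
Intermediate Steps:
w(h) = (1 + h)*(-5 + h)
G(B) = B² + B^(3/2) - 42*B (G(B) = (B² - 42*B) + B^(3/2) = B² + B^(3/2) - 42*B)
(Y + G(-22 - w(-5))) + 2772 = (2704 + ((-22 - (-5 + (-5)² - 4*(-5)))² + (-22 - (-5 + (-5)² - 4*(-5)))^(3/2) - 42*(-22 - (-5 + (-5)² - 4*(-5))))) + 2772 = (2704 + ((-22 - (-5 + 25 + 20))² + (-22 - (-5 + 25 + 20))^(3/2) - 42*(-22 - (-5 + 25 + 20)))) + 2772 = (2704 + ((-22 - 1*40)² + (-22 - 1*40)^(3/2) - 42*(-22 - 1*40))) + 2772 = (2704 + ((-22 - 40)² + (-22 - 40)^(3/2) - 42*(-22 - 40))) + 2772 = (2704 + ((-62)² + (-62)^(3/2) - 42*(-62))) + 2772 = (2704 + (3844 - 62*I*√62 + 2604)) + 2772 = (2704 + (6448 - 62*I*√62)) + 2772 = (9152 - 62*I*√62) + 2772 = 11924 - 62*I*√62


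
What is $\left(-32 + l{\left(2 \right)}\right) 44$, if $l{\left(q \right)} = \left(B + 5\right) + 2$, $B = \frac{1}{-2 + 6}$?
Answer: $-1089$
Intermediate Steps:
$B = \frac{1}{4} \approx 0.25$
$l{\left(q \right)} = \frac{29}{4}$ ($l{\left(q \right)} = \left(\frac{1}{4} + 5\right) + 2 = \frac{21}{4} + 2 = \frac{29}{4}$)
$\left(-32 + l{\left(2 \right)}\right) 44 = \left(-32 + \frac{29}{4}\right) 44 = \left(- \frac{99}{4}\right) 44 = -1089$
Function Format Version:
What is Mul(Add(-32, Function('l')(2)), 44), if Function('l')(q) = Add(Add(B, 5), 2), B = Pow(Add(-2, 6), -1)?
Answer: -1089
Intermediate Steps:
B = Rational(1, 4) (B = Pow(4, -1) = Rational(1, 4) ≈ 0.25000)
Function('l')(q) = Rational(29, 4) (Function('l')(q) = Add(Add(Rational(1, 4), 5), 2) = Add(Rational(21, 4), 2) = Rational(29, 4))
Mul(Add(-32, Function('l')(2)), 44) = Mul(Add(-32, Rational(29, 4)), 44) = Mul(Rational(-99, 4), 44) = -1089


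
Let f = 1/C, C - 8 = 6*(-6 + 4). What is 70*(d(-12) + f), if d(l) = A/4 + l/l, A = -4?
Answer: -35/2 ≈ -17.500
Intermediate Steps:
C = -4 (C = 8 + 6*(-6 + 4) = 8 + 6*(-2) = 8 - 12 = -4)
d(l) = 0 (d(l) = -4/4 + l/l = -4*1/4 + 1 = -1 + 1 = 0)
f = -1/4 (f = 1/(-4) = -1/4 ≈ -0.25000)
70*(d(-12) + f) = 70*(0 - 1/4) = 70*(-1/4) = -35/2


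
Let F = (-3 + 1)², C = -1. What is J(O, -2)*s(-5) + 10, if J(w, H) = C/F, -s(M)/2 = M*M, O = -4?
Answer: 45/2 ≈ 22.500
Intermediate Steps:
F = 4 (F = (-2)² = 4)
s(M) = -2*M² (s(M) = -2*M*M = -2*M²)
J(w, H) = -¼ (J(w, H) = -1/4 = -1*¼ = -¼)
J(O, -2)*s(-5) + 10 = -(-1)*(-5)²/2 + 10 = -(-1)*25/2 + 10 = -¼*(-50) + 10 = 25/2 + 10 = 45/2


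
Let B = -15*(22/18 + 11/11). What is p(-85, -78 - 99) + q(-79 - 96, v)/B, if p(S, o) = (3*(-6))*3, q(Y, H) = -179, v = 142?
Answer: -4863/100 ≈ -48.630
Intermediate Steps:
p(S, o) = -54 (p(S, o) = -18*3 = -54)
B = -100/3 (B = -15*(22*(1/18) + 11*(1/11)) = -15*(11/9 + 1) = -15*20/9 = -100/3 ≈ -33.333)
p(-85, -78 - 99) + q(-79 - 96, v)/B = -54 - 179/(-100/3) = -54 - 179*(-3/100) = -54 + 537/100 = -4863/100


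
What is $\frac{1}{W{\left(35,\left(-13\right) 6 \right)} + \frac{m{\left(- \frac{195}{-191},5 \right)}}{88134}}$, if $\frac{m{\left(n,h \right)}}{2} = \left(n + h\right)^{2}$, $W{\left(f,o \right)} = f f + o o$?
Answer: $\frac{1607608227}{11750009853643} \approx 0.00013682$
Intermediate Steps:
$W{\left(f,o \right)} = f^{2} + o^{2}$
$m{\left(n,h \right)} = 2 \left(h + n\right)^{2}$ ($m{\left(n,h \right)} = 2 \left(n + h\right)^{2} = 2 \left(h + n\right)^{2}$)
$\frac{1}{W{\left(35,\left(-13\right) 6 \right)} + \frac{m{\left(- \frac{195}{-191},5 \right)}}{88134}} = \frac{1}{\left(35^{2} + \left(\left(-13\right) 6\right)^{2}\right) + \frac{2 \left(5 - \frac{195}{-191}\right)^{2}}{88134}} = \frac{1}{\left(1225 + \left(-78\right)^{2}\right) + 2 \left(5 - - \frac{195}{191}\right)^{2} \cdot \frac{1}{88134}} = \frac{1}{\left(1225 + 6084\right) + 2 \left(5 + \frac{195}{191}\right)^{2} \cdot \frac{1}{88134}} = \frac{1}{7309 + 2 \left(\frac{1150}{191}\right)^{2} \cdot \frac{1}{88134}} = \frac{1}{7309 + 2 \cdot \frac{1322500}{36481} \cdot \frac{1}{88134}} = \frac{1}{7309 + \frac{2645000}{36481} \cdot \frac{1}{88134}} = \frac{1}{7309 + \frac{1322500}{1607608227}} = \frac{1}{\frac{11750009853643}{1607608227}} = \frac{1607608227}{11750009853643}$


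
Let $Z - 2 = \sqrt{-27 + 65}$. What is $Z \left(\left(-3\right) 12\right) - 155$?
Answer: $-227 - 36 \sqrt{38} \approx -448.92$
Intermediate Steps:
$Z = 2 + \sqrt{38}$ ($Z = 2 + \sqrt{-27 + 65} = 2 + \sqrt{38} \approx 8.1644$)
$Z \left(\left(-3\right) 12\right) - 155 = \left(2 + \sqrt{38}\right) \left(\left(-3\right) 12\right) - 155 = \left(2 + \sqrt{38}\right) \left(-36\right) - 155 = \left(-72 - 36 \sqrt{38}\right) - 155 = -227 - 36 \sqrt{38}$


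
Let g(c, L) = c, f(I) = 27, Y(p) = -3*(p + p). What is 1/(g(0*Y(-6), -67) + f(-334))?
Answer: 1/27 ≈ 0.037037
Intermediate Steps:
Y(p) = -6*p
1/(g(0*Y(-6), -67) + f(-334)) = 1/(0*(-6*(-6)) + 27) = 1/(0*36 + 27) = 1/(0 + 27) = 1/27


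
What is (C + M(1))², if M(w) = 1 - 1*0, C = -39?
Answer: 1444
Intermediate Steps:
M(w) = 1 (M(w) = 1 + 0 = 1)
(C + M(1))² = (-39 + 1)² = (-38)² = 1444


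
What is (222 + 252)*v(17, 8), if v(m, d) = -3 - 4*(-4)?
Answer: 6162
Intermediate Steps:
v(m, d) = 13 (v(m, d) = -3 + 16 = 13)
(222 + 252)*v(17, 8) = (222 + 252)*13 = 474*13 = 6162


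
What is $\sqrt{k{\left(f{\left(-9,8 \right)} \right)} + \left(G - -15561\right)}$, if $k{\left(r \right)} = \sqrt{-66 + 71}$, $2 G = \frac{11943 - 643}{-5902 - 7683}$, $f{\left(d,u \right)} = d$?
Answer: $\frac{\sqrt{114869616719 + 7382089 \sqrt{5}}}{2717} \approx 124.75$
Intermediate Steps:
$G = - \frac{1130}{2717}$ ($G = \frac{\left(11943 - 643\right) \frac{1}{-5902 - 7683}}{2} = \frac{11300 \frac{1}{-13585}}{2} = \frac{11300 \left(- \frac{1}{13585}\right)}{2} = \frac{1}{2} \left(- \frac{2260}{2717}\right) = - \frac{1130}{2717} \approx -0.4159$)
$k{\left(r \right)} = \sqrt{5}$
$\sqrt{k{\left(f{\left(-9,8 \right)} \right)} + \left(G - -15561\right)} = \sqrt{\sqrt{5} - - \frac{42278107}{2717}} = \sqrt{\sqrt{5} + \left(- \frac{1130}{2717} + 15561\right)} = \sqrt{\sqrt{5} + \frac{42278107}{2717}} = \sqrt{\frac{42278107}{2717} + \sqrt{5}}$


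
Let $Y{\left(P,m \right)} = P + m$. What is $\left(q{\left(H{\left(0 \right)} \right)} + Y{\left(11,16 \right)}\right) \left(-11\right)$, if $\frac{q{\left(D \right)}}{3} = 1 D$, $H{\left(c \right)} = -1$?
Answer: $-264$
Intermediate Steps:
$q{\left(D \right)} = 3 D$ ($q{\left(D \right)} = 3 \cdot 1 D = 3 D$)
$\left(q{\left(H{\left(0 \right)} \right)} + Y{\left(11,16 \right)}\right) \left(-11\right) = \left(3 \left(-1\right) + \left(11 + 16\right)\right) \left(-11\right) = \left(-3 + 27\right) \left(-11\right) = 24 \left(-11\right) = -264$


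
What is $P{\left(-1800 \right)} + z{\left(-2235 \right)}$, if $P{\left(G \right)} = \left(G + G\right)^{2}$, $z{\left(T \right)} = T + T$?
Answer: $12955530$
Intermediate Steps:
$z{\left(T \right)} = 2 T$
$P{\left(G \right)} = 4 G^{2}$ ($P{\left(G \right)} = \left(2 G\right)^{2} = 4 G^{2}$)
$P{\left(-1800 \right)} + z{\left(-2235 \right)} = 4 \left(-1800\right)^{2} + 2 \left(-2235\right) = 4 \cdot 3240000 - 4470 = 12960000 - 4470 = 12955530$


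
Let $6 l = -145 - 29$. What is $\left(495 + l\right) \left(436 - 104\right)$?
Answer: $154712$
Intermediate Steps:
$l = -29$ ($l = \frac{-145 - 29}{6} = \frac{1}{6} \left(-174\right) = -29$)
$\left(495 + l\right) \left(436 - 104\right) = \left(495 - 29\right) \left(436 - 104\right) = 466 \cdot 332 = 154712$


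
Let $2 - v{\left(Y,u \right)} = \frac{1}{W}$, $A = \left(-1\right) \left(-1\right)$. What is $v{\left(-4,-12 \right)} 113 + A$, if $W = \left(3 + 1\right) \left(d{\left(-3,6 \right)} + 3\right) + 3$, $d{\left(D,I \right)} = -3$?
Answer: $\frac{568}{3} \approx 189.33$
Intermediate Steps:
$A = 1$
$W = 3$ ($W = \left(3 + 1\right) \left(-3 + 3\right) + 3 = 4 \cdot 0 + 3 = 0 + 3 = 3$)
$v{\left(Y,u \right)} = \frac{5}{3}$ ($v{\left(Y,u \right)} = 2 - \frac{1}{3} = \frac{5}{3}$)
$v{\left(-4,-12 \right)} 113 + A = \frac{5}{3} \cdot 113 + 1 = \frac{565}{3} + 1 = \frac{568}{3}$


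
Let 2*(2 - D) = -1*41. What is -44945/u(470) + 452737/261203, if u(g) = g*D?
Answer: -1390415012/552444345 ≈ -2.5168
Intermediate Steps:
D = 45/2 (D = 2 - (-1)*41/2 = 2 - ½*(-41) = 2 + 41/2 = 45/2 ≈ 22.500)
u(g) = 45*g/2 (u(g) = g*(45/2) = 45*g/2)
-44945/u(470) + 452737/261203 = -44945/((45/2)*470) + 452737/261203 = -44945/10575 + 452737*(1/261203) = -44945*1/10575 + 452737/261203 = -8989/2115 + 452737/261203 = -1390415012/552444345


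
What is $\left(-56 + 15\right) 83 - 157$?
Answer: $-3560$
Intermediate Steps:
$\left(-56 + 15\right) 83 - 157 = \left(-41\right) 83 - 157 = -3403 - 157 = -3560$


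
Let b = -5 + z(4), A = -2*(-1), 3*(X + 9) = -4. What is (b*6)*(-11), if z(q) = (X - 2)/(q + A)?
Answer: 1397/3 ≈ 465.67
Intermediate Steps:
X = -31/3 (X = -9 + (1/3)*(-4) = -9 - 4/3 = -31/3 ≈ -10.333)
A = 2
z(q) = -37/(3*(2 + q)) (z(q) = (-31/3 - 2)/(q + 2) = -37/(3*(2 + q)))
b = -127/18 (b = -5 - 37/(6 + 3*4) = -5 - 37/(6 + 12) = -5 - 37/18 = -127/18 ≈ -7.0556)
(b*6)*(-11) = -127/18*6*(-11) = -127/3*(-11) = 1397/3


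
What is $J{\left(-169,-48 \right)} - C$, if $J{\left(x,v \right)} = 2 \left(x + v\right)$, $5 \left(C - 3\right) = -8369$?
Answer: $\frac{6184}{5} \approx 1236.8$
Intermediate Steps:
$C = - \frac{8354}{5}$ ($C = 3 + \frac{1}{5} \left(-8369\right) = 3 - \frac{8369}{5} = - \frac{8354}{5} \approx -1670.8$)
$J{\left(x,v \right)} = 2 v + 2 x$ ($J{\left(x,v \right)} = 2 \left(v + x\right) = 2 v + 2 x$)
$J{\left(-169,-48 \right)} - C = \left(2 \left(-48\right) + 2 \left(-169\right)\right) - - \frac{8354}{5} = \left(-96 - 338\right) + \frac{8354}{5} = -434 + \frac{8354}{5} = \frac{6184}{5}$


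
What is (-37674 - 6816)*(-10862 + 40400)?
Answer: -1314145620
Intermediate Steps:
(-37674 - 6816)*(-10862 + 40400) = -44490*29538 = -1314145620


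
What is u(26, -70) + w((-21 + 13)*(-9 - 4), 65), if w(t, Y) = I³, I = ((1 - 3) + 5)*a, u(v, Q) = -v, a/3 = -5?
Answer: -91151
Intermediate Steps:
a = -15 (a = 3*(-5) = -15)
I = -45 (I = ((1 - 3) + 5)*(-15) = (-2 + 5)*(-15) = 3*(-15) = -45)
w(t, Y) = -91125 (w(t, Y) = (-45)³ = -91125)
u(26, -70) + w((-21 + 13)*(-9 - 4), 65) = -1*26 - 91125 = -26 - 91125 = -91151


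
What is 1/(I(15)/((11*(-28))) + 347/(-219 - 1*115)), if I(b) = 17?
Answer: -51436/56277 ≈ -0.91398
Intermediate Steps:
1/(I(15)/((11*(-28))) + 347/(-219 - 1*115)) = 1/(17/((11*(-28))) + 347/(-219 - 1*115)) = 1/(17/(-308) + 347/(-219 - 115)) = 1/(17*(-1/308) + 347/(-334)) = 1/(-17/308 + 347*(-1/334)) = 1/(-17/308 - 347/334) = 1/(-56277/51436) = -51436/56277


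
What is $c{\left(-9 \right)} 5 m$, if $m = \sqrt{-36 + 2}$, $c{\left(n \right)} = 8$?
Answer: $40 i \sqrt{34} \approx 233.24 i$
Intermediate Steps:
$m = i \sqrt{34}$ ($m = \sqrt{-34} = i \sqrt{34} \approx 5.8309 i$)
$c{\left(-9 \right)} 5 m = 8 \cdot 5 i \sqrt{34} = 40 i \sqrt{34}$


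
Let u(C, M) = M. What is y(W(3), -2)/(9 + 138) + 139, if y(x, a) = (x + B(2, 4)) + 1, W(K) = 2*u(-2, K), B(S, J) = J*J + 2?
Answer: 20458/147 ≈ 139.17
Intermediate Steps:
B(S, J) = 2 + J² (B(S, J) = J² + 2 = 2 + J²)
W(K) = 2*K
y(x, a) = 19 + x (y(x, a) = (x + (2 + 4²)) + 1 = (x + (2 + 16)) + 1 = (x + 18) + 1 = (18 + x) + 1 = 19 + x)
y(W(3), -2)/(9 + 138) + 139 = (19 + 2*3)/(9 + 138) + 139 = (19 + 6)/147 + 139 = (1/147)*25 + 139 = 25/147 + 139 = 20458/147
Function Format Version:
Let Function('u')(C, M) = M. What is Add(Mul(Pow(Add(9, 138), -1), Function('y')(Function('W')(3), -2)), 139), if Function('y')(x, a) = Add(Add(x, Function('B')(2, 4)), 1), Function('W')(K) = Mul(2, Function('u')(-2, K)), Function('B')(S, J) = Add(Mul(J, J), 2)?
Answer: Rational(20458, 147) ≈ 139.17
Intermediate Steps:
Function('B')(S, J) = Add(2, Pow(J, 2)) (Function('B')(S, J) = Add(Pow(J, 2), 2) = Add(2, Pow(J, 2)))
Function('W')(K) = Mul(2, K)
Function('y')(x, a) = Add(19, x) (Function('y')(x, a) = Add(Add(x, Add(2, Pow(4, 2))), 1) = Add(Add(x, Add(2, 16)), 1) = Add(Add(x, 18), 1) = Add(Add(18, x), 1) = Add(19, x))
Add(Mul(Pow(Add(9, 138), -1), Function('y')(Function('W')(3), -2)), 139) = Add(Mul(Pow(Add(9, 138), -1), Add(19, Mul(2, 3))), 139) = Add(Mul(Pow(147, -1), Add(19, 6)), 139) = Add(Mul(Rational(1, 147), 25), 139) = Add(Rational(25, 147), 139) = Rational(20458, 147)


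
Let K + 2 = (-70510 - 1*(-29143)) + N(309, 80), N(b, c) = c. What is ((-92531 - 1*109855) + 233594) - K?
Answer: 72497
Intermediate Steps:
K = -41289 (K = -2 + ((-70510 - 1*(-29143)) + 80) = -2 + ((-70510 + 29143) + 80) = -2 + (-41367 + 80) = -2 - 41287 = -41289)
((-92531 - 1*109855) + 233594) - K = ((-92531 - 1*109855) + 233594) - 1*(-41289) = ((-92531 - 109855) + 233594) + 41289 = (-202386 + 233594) + 41289 = 31208 + 41289 = 72497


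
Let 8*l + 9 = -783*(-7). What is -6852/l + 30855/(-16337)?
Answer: -652186/54777 ≈ -11.906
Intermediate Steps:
l = 684 (l = -9/8 + (-783*(-7))/8 = -9/8 + (1/8)*5481 = -9/8 + 5481/8 = 684)
-6852/l + 30855/(-16337) = -6852/684 + 30855/(-16337) = -6852*1/684 + 30855*(-1/16337) = -571/57 - 1815/961 = -652186/54777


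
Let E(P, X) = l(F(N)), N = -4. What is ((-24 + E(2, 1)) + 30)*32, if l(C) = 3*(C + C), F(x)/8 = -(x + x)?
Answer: 12480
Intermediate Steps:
F(x) = -16*x (F(x) = 8*(-(x + x)) = 8*(-2*x) = -16*x)
l(C) = 6*C (l(C) = 3*(2*C) = 6*C)
E(P, X) = 384 (E(P, X) = 6*(-16*(-4)) = 6*64 = 384)
((-24 + E(2, 1)) + 30)*32 = ((-24 + 384) + 30)*32 = (360 + 30)*32 = 390*32 = 12480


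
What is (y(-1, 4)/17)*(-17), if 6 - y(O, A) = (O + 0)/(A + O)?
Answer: -19/3 ≈ -6.3333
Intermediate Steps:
y(O, A) = 6 - O/(A + O) (y(O, A) = 6 - (O + 0)/(A + O) = 6 - O/(A + O))
(y(-1, 4)/17)*(-17) = (((5*(-1) + 6*4)/(4 - 1))/17)*(-17) = (((-5 + 24)/3)/17)*(-17) = (((⅓)*19)/17)*(-17) = ((1/17)*(19/3))*(-17) = (19/51)*(-17) = -19/3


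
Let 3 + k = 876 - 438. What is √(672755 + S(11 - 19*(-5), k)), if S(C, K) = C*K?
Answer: √718865 ≈ 847.86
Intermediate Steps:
k = 435 (k = -3 + (876 - 438) = -3 + 438 = 435)
√(672755 + S(11 - 19*(-5), k)) = √(672755 + (11 - 19*(-5))*435) = √(672755 + (11 + 95)*435) = √(672755 + 106*435) = √(672755 + 46110) = √718865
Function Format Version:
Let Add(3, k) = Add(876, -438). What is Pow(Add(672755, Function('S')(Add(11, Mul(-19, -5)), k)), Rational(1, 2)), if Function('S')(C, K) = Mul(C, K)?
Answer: Pow(718865, Rational(1, 2)) ≈ 847.86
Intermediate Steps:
k = 435 (k = Add(-3, Add(876, -438)) = Add(-3, 438) = 435)
Pow(Add(672755, Function('S')(Add(11, Mul(-19, -5)), k)), Rational(1, 2)) = Pow(Add(672755, Mul(Add(11, Mul(-19, -5)), 435)), Rational(1, 2)) = Pow(Add(672755, Mul(Add(11, 95), 435)), Rational(1, 2)) = Pow(Add(672755, Mul(106, 435)), Rational(1, 2)) = Pow(Add(672755, 46110), Rational(1, 2)) = Pow(718865, Rational(1, 2))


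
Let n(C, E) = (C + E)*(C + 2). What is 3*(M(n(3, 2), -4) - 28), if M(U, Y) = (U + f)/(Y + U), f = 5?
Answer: -558/7 ≈ -79.714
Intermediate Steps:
n(C, E) = (2 + C)*(C + E) (n(C, E) = (C + E)*(2 + C) = (2 + C)*(C + E))
M(U, Y) = (5 + U)/(U + Y) (M(U, Y) = (U + 5)/(Y + U) = (5 + U)/(U + Y))
3*(M(n(3, 2), -4) - 28) = 3*((5 + (3**2 + 2*3 + 2*2 + 3*2))/((3**2 + 2*3 + 2*2 + 3*2) - 4) - 28) = 3*((5 + (9 + 6 + 4 + 6))/((9 + 6 + 4 + 6) - 4) - 28) = 3*((5 + 25)/(25 - 4) - 28) = 3*(30/21 - 28) = 3*((1/21)*30 - 28) = 3*(10/7 - 28) = 3*(-186/7) = -558/7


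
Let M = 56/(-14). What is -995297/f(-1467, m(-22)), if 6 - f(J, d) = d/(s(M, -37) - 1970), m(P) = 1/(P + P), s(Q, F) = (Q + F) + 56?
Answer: -85615447940/516119 ≈ -1.6588e+5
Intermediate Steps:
M = -4 (M = 56*(-1/14) = -4)
s(Q, F) = 56 + F + Q (s(Q, F) = (F + Q) + 56 = 56 + F + Q)
m(P) = 1/(2*P)
f(J, d) = 6 + d/1955 (f(J, d) = 6 - d/((56 - 37 - 4) - 1970) = 6 - d/(15 - 1970) = 6 - d/(-1955) = 6 - (-1)*d/1955 = 6 + d/1955)
-995297/f(-1467, m(-22)) = -995297/(6 + ((½)/(-22))/1955) = -995297/(6 + ((½)*(-1/22))/1955) = -995297/(6 + (1/1955)*(-1/44)) = -995297/(6 - 1/86020) = -995297/516119/86020 = -995297*86020/516119 = -85615447940/516119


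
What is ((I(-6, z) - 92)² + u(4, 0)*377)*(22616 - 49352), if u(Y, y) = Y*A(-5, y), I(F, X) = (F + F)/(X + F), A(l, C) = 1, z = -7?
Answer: -44293745088/169 ≈ -2.6209e+8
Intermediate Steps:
I(F, X) = 2*F/(F + X) (I(F, X) = (2*F)/(F + X) = 2*F/(F + X))
u(Y, y) = Y (u(Y, y) = Y*1 = Y)
((I(-6, z) - 92)² + u(4, 0)*377)*(22616 - 49352) = ((2*(-6)/(-6 - 7) - 92)² + 4*377)*(22616 - 49352) = ((2*(-6)/(-13) - 92)² + 1508)*(-26736) = ((2*(-6)*(-1/13) - 92)² + 1508)*(-26736) = ((12/13 - 92)² + 1508)*(-26736) = ((-1184/13)² + 1508)*(-26736) = (1401856/169 + 1508)*(-26736) = (1656708/169)*(-26736) = -44293745088/169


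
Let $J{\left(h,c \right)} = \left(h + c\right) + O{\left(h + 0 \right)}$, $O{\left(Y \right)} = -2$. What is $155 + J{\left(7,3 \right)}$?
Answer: $163$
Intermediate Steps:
$J{\left(h,c \right)} = -2 + c + h$ ($J{\left(h,c \right)} = \left(h + c\right) - 2 = \left(c + h\right) - 2 = -2 + c + h$)
$155 + J{\left(7,3 \right)} = 155 + \left(-2 + 3 + 7\right) = 155 + 8 = 163$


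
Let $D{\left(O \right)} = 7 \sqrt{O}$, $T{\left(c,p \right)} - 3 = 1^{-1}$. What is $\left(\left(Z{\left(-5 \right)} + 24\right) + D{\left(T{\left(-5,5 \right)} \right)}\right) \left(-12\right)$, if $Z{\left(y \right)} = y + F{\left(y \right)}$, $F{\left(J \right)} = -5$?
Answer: $-336$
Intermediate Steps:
$T{\left(c,p \right)} = 4$ ($T{\left(c,p \right)} = 3 + 1^{-1} = 3 + 1 = 4$)
$Z{\left(y \right)} = -5 + y$ ($Z{\left(y \right)} = y - 5 = -5 + y$)
$\left(\left(Z{\left(-5 \right)} + 24\right) + D{\left(T{\left(-5,5 \right)} \right)}\right) \left(-12\right) = \left(\left(\left(-5 - 5\right) + 24\right) + 7 \sqrt{4}\right) \left(-12\right) = \left(\left(-10 + 24\right) + 7 \cdot 2\right) \left(-12\right) = \left(14 + 14\right) \left(-12\right) = 28 \left(-12\right) = -336$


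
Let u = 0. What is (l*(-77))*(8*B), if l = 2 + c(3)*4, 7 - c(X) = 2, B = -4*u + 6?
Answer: -81312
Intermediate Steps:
B = 6 (B = -4*0 + 6 = 0 + 6 = 6)
c(X) = 5 (c(X) = 7 - 1*2 = 7 - 2 = 5)
l = 22 (l = 2 + 5*4 = 2 + 20 = 22)
(l*(-77))*(8*B) = (22*(-77))*(8*6) = -1694*48 = -81312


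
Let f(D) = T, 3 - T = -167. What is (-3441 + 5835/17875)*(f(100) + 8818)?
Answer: -110556067104/3575 ≈ -3.0925e+7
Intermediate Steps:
T = 170 (T = 3 - 1*(-167) = 3 + 167 = 170)
f(D) = 170
(-3441 + 5835/17875)*(f(100) + 8818) = (-3441 + 5835/17875)*(170 + 8818) = (-3441 + 5835*(1/17875))*8988 = (-3441 + 1167/3575)*8988 = -12300408/3575*8988 = -110556067104/3575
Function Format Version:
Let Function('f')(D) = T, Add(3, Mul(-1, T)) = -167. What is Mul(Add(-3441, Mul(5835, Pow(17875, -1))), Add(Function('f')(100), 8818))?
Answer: Rational(-110556067104, 3575) ≈ -3.0925e+7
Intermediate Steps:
T = 170 (T = Add(3, Mul(-1, -167)) = Add(3, 167) = 170)
Function('f')(D) = 170
Mul(Add(-3441, Mul(5835, Pow(17875, -1))), Add(Function('f')(100), 8818)) = Mul(Add(-3441, Mul(5835, Pow(17875, -1))), Add(170, 8818)) = Mul(Add(-3441, Mul(5835, Rational(1, 17875))), 8988) = Mul(Add(-3441, Rational(1167, 3575)), 8988) = Mul(Rational(-12300408, 3575), 8988) = Rational(-110556067104, 3575)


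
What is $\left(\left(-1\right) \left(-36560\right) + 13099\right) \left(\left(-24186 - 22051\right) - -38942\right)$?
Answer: $-362262405$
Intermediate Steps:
$\left(\left(-1\right) \left(-36560\right) + 13099\right) \left(\left(-24186 - 22051\right) - -38942\right) = \left(36560 + 13099\right) \left(-46237 + 38942\right) = 49659 \left(-7295\right) = -362262405$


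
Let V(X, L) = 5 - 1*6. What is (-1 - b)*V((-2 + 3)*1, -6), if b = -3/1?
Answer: -2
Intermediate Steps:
b = -3 (b = -3*1 = -3)
V(X, L) = -1 (V(X, L) = 5 - 6 = -1)
(-1 - b)*V((-2 + 3)*1, -6) = (-1 - 1*(-3))*(-1) = (-1 + 3)*(-1) = 2*(-1) = -2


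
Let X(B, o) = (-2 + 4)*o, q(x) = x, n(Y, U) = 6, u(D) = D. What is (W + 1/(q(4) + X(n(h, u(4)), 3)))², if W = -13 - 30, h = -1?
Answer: 184041/100 ≈ 1840.4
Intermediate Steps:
X(B, o) = 2*o
W = -43
(W + 1/(q(4) + X(n(h, u(4)), 3)))² = (-43 + 1/(4 + 2*3))² = (-43 + 1/(4 + 6))² = (-43 + 1/10)² = (-43 + ⅒)² = (-429/10)² = 184041/100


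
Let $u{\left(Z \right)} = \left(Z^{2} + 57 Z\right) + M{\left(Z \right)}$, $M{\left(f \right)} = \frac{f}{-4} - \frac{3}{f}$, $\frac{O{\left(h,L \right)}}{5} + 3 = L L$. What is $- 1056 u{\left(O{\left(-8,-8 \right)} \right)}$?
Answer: $- \frac{35536291032}{305} \approx -1.1651 \cdot 10^{8}$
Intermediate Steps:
$O{\left(h,L \right)} = -15 + 5 L^{2}$ ($O{\left(h,L \right)} = -15 + 5 L L = -15 + 5 L^{2}$)
$M{\left(f \right)} = - \frac{3}{f} - \frac{f}{4}$ ($M{\left(f \right)} = f \left(- \frac{1}{4}\right) - \frac{3}{f} = - \frac{f}{4} - \frac{3}{f} = - \frac{3}{f} - \frac{f}{4}$)
$u{\left(Z \right)} = Z^{2} - \frac{3}{Z} + \frac{227 Z}{4}$ ($u{\left(Z \right)} = \left(Z^{2} + 57 Z\right) - \left(\frac{3}{Z} + \frac{Z}{4}\right) = Z^{2} - \frac{3}{Z} + \frac{227 Z}{4}$)
$- 1056 u{\left(O{\left(-8,-8 \right)} \right)} = - 1056 \left(\left(-15 + 5 \left(-8\right)^{2}\right)^{2} - \frac{3}{-15 + 5 \left(-8\right)^{2}} + \frac{227 \left(-15 + 5 \left(-8\right)^{2}\right)}{4}\right) = - 1056 \left(\left(-15 + 5 \cdot 64\right)^{2} - \frac{3}{-15 + 5 \cdot 64} + \frac{227 \left(-15 + 5 \cdot 64\right)}{4}\right) = - 1056 \left(\left(-15 + 320\right)^{2} - \frac{3}{-15 + 320} + \frac{227 \left(-15 + 320\right)}{4}\right) = - 1056 \left(305^{2} - \frac{3}{305} + \frac{227}{4} \cdot 305\right) = - 1056 \left(93025 - \frac{3}{305} + \frac{69235}{4}\right) = \left(-1056\right) \frac{134607163}{1220} = - \frac{35536291032}{305}$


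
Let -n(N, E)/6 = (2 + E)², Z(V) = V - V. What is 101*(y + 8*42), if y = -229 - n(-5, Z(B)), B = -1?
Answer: 13231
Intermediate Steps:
Z(V) = 0
n(N, E) = -6*(2 + E)²
y = -205 (y = -229 - (-6)*(2 + 0)² = -229 - (-6)*2² = -229 - (-6)*4 = -229 - 1*(-24) = -229 + 24 = -205)
101*(y + 8*42) = 101*(-205 + 8*42) = 101*(-205 + 336) = 101*131 = 13231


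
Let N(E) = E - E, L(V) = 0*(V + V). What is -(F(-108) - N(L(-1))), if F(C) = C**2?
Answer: -11664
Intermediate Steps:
L(V) = 0 (L(V) = 0*(2*V) = 0)
N(E) = 0
-(F(-108) - N(L(-1))) = -((-108)**2 - 1*0) = -(11664 + 0) = -1*11664 = -11664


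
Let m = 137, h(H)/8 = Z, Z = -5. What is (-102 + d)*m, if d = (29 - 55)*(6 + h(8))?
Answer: 107134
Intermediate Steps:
h(H) = -40 (h(H) = 8*(-5) = -40)
d = 884 (d = (29 - 55)*(6 - 40) = -26*(-34) = 884)
(-102 + d)*m = (-102 + 884)*137 = 782*137 = 107134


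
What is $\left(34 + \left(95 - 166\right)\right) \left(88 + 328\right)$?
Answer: $-15392$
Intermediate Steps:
$\left(34 + \left(95 - 166\right)\right) \left(88 + 328\right) = \left(34 + \left(95 - 166\right)\right) 416 = \left(34 - 71\right) 416 = \left(-37\right) 416 = -15392$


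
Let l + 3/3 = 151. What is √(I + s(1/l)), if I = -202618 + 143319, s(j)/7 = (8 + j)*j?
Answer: I*√1334219093/150 ≈ 243.51*I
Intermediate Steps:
l = 150 (l = -1 + 151 = 150)
s(j) = 7*j*(8 + j) (s(j) = 7*((8 + j)*j) = 7*(j*(8 + j)) = 7*j*(8 + j))
I = -59299
√(I + s(1/l)) = √(-59299 + 7*(8 + 1/150)/150) = √(-59299 + 7*(1/150)*(8 + 1/150)) = √(-59299 + 7*(1/150)*(1201/150)) = √(-59299 + 8407/22500) = √(-1334219093/22500) = I*√1334219093/150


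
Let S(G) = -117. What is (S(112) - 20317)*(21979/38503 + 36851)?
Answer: -28993721517888/38503 ≈ -7.5303e+8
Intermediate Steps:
(S(112) - 20317)*(21979/38503 + 36851) = (-117 - 20317)*(21979/38503 + 36851) = -20434*(21979*(1/38503) + 36851) = -20434*(21979/38503 + 36851) = -20434*1418896032/38503 = -28993721517888/38503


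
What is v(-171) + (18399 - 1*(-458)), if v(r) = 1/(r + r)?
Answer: 6449093/342 ≈ 18857.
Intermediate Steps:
v(r) = 1/(2*r)
v(-171) + (18399 - 1*(-458)) = (½)/(-171) + (18399 - 1*(-458)) = (½)*(-1/171) + (18399 + 458) = -1/342 + 18857 = 6449093/342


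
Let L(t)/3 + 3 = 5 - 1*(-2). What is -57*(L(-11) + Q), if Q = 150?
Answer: -9234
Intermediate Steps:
L(t) = 12 (L(t) = -9 + 3*(5 - 1*(-2)) = -9 + 3*(5 + 2) = -9 + 3*7 = -9 + 21 = 12)
-57*(L(-11) + Q) = -57*(12 + 150) = -57*162 = -9234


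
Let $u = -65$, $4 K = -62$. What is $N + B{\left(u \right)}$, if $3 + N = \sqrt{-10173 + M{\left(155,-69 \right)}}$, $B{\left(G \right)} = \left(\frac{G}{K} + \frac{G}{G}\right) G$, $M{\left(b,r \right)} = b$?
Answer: $- \frac{10558}{31} + i \sqrt{10018} \approx -340.58 + 100.09 i$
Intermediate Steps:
$K = - \frac{31}{2}$ ($K = \frac{1}{4} \left(-62\right) = - \frac{31}{2} \approx -15.5$)
$B{\left(G \right)} = G \left(1 - \frac{2 G}{31}\right)$ ($B{\left(G \right)} = \left(\frac{G}{- \frac{31}{2}} + \frac{G}{G}\right) G = \left(G \left(- \frac{2}{31}\right) + 1\right) G = \left(- \frac{2 G}{31} + 1\right) G = \left(1 - \frac{2 G}{31}\right) G = G \left(1 - \frac{2 G}{31}\right)$)
$N = -3 + i \sqrt{10018}$ ($N = -3 + \sqrt{-10173 + 155} = -3 + \sqrt{-10018} = -3 + i \sqrt{10018} \approx -3.0 + 100.09 i$)
$N + B{\left(u \right)} = \left(-3 + i \sqrt{10018}\right) + \frac{1}{31} \left(-65\right) \left(31 - -130\right) = \left(-3 + i \sqrt{10018}\right) + \frac{1}{31} \left(-65\right) \left(31 + 130\right) = \left(-3 + i \sqrt{10018}\right) + \frac{1}{31} \left(-65\right) 161 = \left(-3 + i \sqrt{10018}\right) - \frac{10465}{31} = - \frac{10558}{31} + i \sqrt{10018}$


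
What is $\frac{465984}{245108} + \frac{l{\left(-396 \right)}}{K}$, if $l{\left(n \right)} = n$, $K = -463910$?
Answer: $\frac{27033962526}{14213506535} \approx 1.902$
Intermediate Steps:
$\frac{465984}{245108} + \frac{l{\left(-396 \right)}}{K} = \frac{465984}{245108} - \frac{396}{-463910} = 465984 \cdot \frac{1}{245108} - - \frac{198}{231955} = \frac{116496}{61277} + \frac{198}{231955} = \frac{27033962526}{14213506535}$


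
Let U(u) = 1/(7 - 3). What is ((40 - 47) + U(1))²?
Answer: 729/16 ≈ 45.563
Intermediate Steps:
U(u) = ¼ (U(u) = 1/4 = ¼)
((40 - 47) + U(1))² = ((40 - 47) + ¼)² = (-7 + ¼)² = (-27/4)² = 729/16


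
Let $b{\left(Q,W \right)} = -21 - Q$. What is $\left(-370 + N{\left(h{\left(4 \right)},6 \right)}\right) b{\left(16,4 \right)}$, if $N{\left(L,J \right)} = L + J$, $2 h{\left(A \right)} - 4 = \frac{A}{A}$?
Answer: $\frac{26751}{2} \approx 13376.0$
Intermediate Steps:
$h{\left(A \right)} = \frac{5}{2}$ ($h{\left(A \right)} = 2 + \frac{A \frac{1}{A}}{2} = 2 + \frac{1}{2} \cdot 1 = 2 + \frac{1}{2} = \frac{5}{2}$)
$N{\left(L,J \right)} = J + L$
$\left(-370 + N{\left(h{\left(4 \right)},6 \right)}\right) b{\left(16,4 \right)} = \left(-370 + \left(6 + \frac{5}{2}\right)\right) \left(-21 - 16\right) = \left(-370 + \frac{17}{2}\right) \left(-21 - 16\right) = \left(- \frac{723}{2}\right) \left(-37\right) = \frac{26751}{2}$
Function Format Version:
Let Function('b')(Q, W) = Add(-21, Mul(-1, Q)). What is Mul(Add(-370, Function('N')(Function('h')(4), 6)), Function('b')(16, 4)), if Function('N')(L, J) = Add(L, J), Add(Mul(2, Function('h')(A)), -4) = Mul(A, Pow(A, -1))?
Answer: Rational(26751, 2) ≈ 13376.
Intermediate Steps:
Function('h')(A) = Rational(5, 2) (Function('h')(A) = Add(2, Mul(Rational(1, 2), Mul(A, Pow(A, -1)))) = Add(2, Mul(Rational(1, 2), 1)) = Add(2, Rational(1, 2)) = Rational(5, 2))
Function('N')(L, J) = Add(J, L)
Mul(Add(-370, Function('N')(Function('h')(4), 6)), Function('b')(16, 4)) = Mul(Add(-370, Add(6, Rational(5, 2))), Add(-21, Mul(-1, 16))) = Mul(Add(-370, Rational(17, 2)), Add(-21, -16)) = Mul(Rational(-723, 2), -37) = Rational(26751, 2)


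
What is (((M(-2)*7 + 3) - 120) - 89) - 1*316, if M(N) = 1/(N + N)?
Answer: -2095/4 ≈ -523.75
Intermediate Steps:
M(N) = 1/(2*N)
(((M(-2)*7 + 3) - 120) - 89) - 1*316 = (((((½)/(-2))*7 + 3) - 120) - 89) - 1*316 = (((((½)*(-½))*7 + 3) - 120) - 89) - 316 = (((-¼*7 + 3) - 120) - 89) - 316 = (((-7/4 + 3) - 120) - 89) - 316 = ((5/4 - 120) - 89) - 316 = (-475/4 - 89) - 316 = -831/4 - 316 = -2095/4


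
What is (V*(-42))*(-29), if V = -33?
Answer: -40194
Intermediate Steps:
(V*(-42))*(-29) = -33*(-42)*(-29) = 1386*(-29) = -40194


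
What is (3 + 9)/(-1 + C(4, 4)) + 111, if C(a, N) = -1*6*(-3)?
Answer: 1899/17 ≈ 111.71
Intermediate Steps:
C(a, N) = 18 (C(a, N) = -6*(-3) = 18)
(3 + 9)/(-1 + C(4, 4)) + 111 = (3 + 9)/(-1 + 18) + 111 = 12/17 + 111 = 1899/17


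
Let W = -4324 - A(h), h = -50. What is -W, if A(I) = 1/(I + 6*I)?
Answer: 1513399/350 ≈ 4324.0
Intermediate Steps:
A(I) = 1/(7*I)
W = -1513399/350 (W = -4324 - 1/(7*(-50)) = -4324 - (-1)/(7*50) = -4324 - 1*(-1/350) = -4324 + 1/350 = -1513399/350 ≈ -4324.0)
-W = -1*(-1513399/350) = 1513399/350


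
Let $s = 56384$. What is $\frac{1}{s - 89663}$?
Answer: $- \frac{1}{33279} \approx -3.0049 \cdot 10^{-5}$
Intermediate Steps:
$\frac{1}{s - 89663} = \frac{1}{56384 - 89663} = \frac{1}{-33279} = - \frac{1}{33279}$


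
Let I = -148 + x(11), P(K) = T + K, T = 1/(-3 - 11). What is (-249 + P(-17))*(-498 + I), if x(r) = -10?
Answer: 1221800/7 ≈ 1.7454e+5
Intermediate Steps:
T = -1/14 (T = 1/(-14) = -1/14 ≈ -0.071429)
P(K) = -1/14 + K
I = -158 (I = -148 - 10 = -158)
(-249 + P(-17))*(-498 + I) = (-249 + (-1/14 - 17))*(-498 - 158) = (-249 - 239/14)*(-656) = -3725/14*(-656) = 1221800/7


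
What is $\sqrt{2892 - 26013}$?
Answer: $3 i \sqrt{2569} \approx 152.06 i$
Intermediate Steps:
$\sqrt{2892 - 26013} = \sqrt{-23121} = 3 i \sqrt{2569}$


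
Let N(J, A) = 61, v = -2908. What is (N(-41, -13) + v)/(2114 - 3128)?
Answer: 73/26 ≈ 2.8077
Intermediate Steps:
(N(-41, -13) + v)/(2114 - 3128) = (61 - 2908)/(2114 - 3128) = -2847/(-1014) = -2847*(-1/1014) = 73/26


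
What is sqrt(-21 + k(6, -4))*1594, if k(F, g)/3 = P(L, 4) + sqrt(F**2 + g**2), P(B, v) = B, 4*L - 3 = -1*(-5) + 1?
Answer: 797*sqrt(-57 + 24*sqrt(13)) ≈ 4331.3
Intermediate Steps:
L = 9/4 (L = 3/4 + (-1*(-5) + 1)/4 = 3/4 + (5 + 1)/4 = 3/4 + (1/4)*6 = 3/4 + 3/2 = 9/4 ≈ 2.2500)
k(F, g) = 27/4 + 3*sqrt(F**2 + g**2) (k(F, g) = 3*(9/4 + sqrt(F**2 + g**2)) = 27/4 + 3*sqrt(F**2 + g**2))
sqrt(-21 + k(6, -4))*1594 = sqrt(-21 + (27/4 + 3*sqrt(6**2 + (-4)**2)))*1594 = sqrt(-21 + (27/4 + 3*sqrt(36 + 16)))*1594 = sqrt(-21 + (27/4 + 3*sqrt(52)))*1594 = sqrt(-21 + (27/4 + 3*(2*sqrt(13))))*1594 = sqrt(-21 + (27/4 + 6*sqrt(13)))*1594 = sqrt(-57/4 + 6*sqrt(13))*1594 = 1594*sqrt(-57/4 + 6*sqrt(13))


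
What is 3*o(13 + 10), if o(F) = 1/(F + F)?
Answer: 3/46 ≈ 0.065217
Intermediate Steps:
o(F) = 1/(2*F)
3*o(13 + 10) = 3*(1/(2*(13 + 10))) = 3*((½)/23) = 3*((½)*(1/23)) = 3*(1/46) = 3/46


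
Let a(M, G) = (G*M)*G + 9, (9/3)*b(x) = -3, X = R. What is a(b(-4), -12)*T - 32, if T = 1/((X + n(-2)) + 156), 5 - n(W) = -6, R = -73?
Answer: -3143/94 ≈ -33.436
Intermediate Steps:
X = -73
b(x) = -1 (b(x) = (⅓)*(-3) = -1)
n(W) = 11 (n(W) = 5 - 1*(-6) = 5 + 6 = 11)
T = 1/94 (T = 1/((-73 + 11) + 156) = 1/(-62 + 156) = 1/94 ≈ 0.010638)
a(M, G) = 9 + M*G² (a(M, G) = M*G² + 9 = 9 + M*G²)
a(b(-4), -12)*T - 32 = (9 - 1*(-12)²)*(1/94) - 32 = (9 - 1*144)*(1/94) - 32 = (9 - 144)*(1/94) - 32 = -135*1/94 - 32 = -135/94 - 32 = -3143/94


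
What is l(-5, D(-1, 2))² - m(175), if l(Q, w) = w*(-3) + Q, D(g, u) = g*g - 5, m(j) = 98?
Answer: -49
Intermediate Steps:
D(g, u) = -5 + g² (D(g, u) = g² - 5 = -5 + g²)
l(Q, w) = Q - 3*w (l(Q, w) = -3*w + Q = Q - 3*w)
l(-5, D(-1, 2))² - m(175) = (-5 - 3*(-5 + (-1)²))² - 1*98 = (-5 - 3*(-5 + 1))² - 98 = (-5 - 3*(-4))² - 98 = (-5 + 12)² - 98 = 7² - 98 = 49 - 98 = -49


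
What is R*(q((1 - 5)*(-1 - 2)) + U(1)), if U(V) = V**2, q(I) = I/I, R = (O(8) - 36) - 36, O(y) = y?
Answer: -128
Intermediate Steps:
R = -64 (R = (8 - 36) - 36 = -28 - 36 = -64)
q(I) = 1
R*(q((1 - 5)*(-1 - 2)) + U(1)) = -64*(1 + 1**2) = -64*(1 + 1) = -64*2 = -128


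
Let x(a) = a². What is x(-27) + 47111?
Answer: 47840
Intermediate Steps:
x(-27) + 47111 = (-27)² + 47111 = 729 + 47111 = 47840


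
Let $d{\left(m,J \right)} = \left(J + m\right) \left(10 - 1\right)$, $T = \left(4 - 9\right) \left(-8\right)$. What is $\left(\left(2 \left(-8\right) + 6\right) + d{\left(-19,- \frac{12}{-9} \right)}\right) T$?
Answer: $-6760$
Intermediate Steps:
$T = 40$ ($T = \left(-5\right) \left(-8\right) = 40$)
$d{\left(m,J \right)} = 9 J + 9 m$ ($d{\left(m,J \right)} = \left(J + m\right) 9 = 9 J + 9 m$)
$\left(\left(2 \left(-8\right) + 6\right) + d{\left(-19,- \frac{12}{-9} \right)}\right) T = \left(\left(2 \left(-8\right) + 6\right) + \left(9 \left(- \frac{12}{-9}\right) + 9 \left(-19\right)\right)\right) 40 = \left(\left(-16 + 6\right) - \left(171 - 9 \left(\left(-12\right) \left(- \frac{1}{9}\right)\right)\right)\right) 40 = \left(-10 + \left(9 \cdot \frac{4}{3} - 171\right)\right) 40 = \left(-10 + \left(12 - 171\right)\right) 40 = \left(-10 - 159\right) 40 = \left(-169\right) 40 = -6760$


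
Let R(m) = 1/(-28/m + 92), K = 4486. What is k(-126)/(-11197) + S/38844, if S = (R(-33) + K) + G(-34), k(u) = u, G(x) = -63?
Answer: 166739189701/1332644725152 ≈ 0.12512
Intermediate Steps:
R(m) = 1/(92 - 28/m)
S = 13552105/3064 (S = ((¼)*(-33)/(-7 + 23*(-33)) + 4486) - 63 = ((¼)*(-33)/(-7 - 759) + 4486) - 63 = ((¼)*(-33)/(-766) + 4486) - 63 = ((¼)*(-33)*(-1/766) + 4486) - 63 = (33/3064 + 4486) - 63 = 13745137/3064 - 63 = 13552105/3064 ≈ 4423.0)
k(-126)/(-11197) + S/38844 = -126/(-11197) + (13552105/3064)/38844 = -126*(-1/11197) + (13552105/3064)*(1/38844) = 126/11197 + 13552105/119018016 = 166739189701/1332644725152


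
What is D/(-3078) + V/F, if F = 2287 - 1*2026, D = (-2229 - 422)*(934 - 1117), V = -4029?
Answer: -5148925/29754 ≈ -173.05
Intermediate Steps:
D = 485133 (D = -2651*(-183) = 485133)
F = 261 (F = 2287 - 2026 = 261)
D/(-3078) + V/F = 485133/(-3078) - 4029/261 = 485133*(-1/3078) - 4029*1/261 = -161711/1026 - 1343/87 = -5148925/29754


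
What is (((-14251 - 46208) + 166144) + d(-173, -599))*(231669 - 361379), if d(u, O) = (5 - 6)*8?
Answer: -13707363670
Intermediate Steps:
d(u, O) = -8 (d(u, O) = -1*8 = -8)
(((-14251 - 46208) + 166144) + d(-173, -599))*(231669 - 361379) = (((-14251 - 46208) + 166144) - 8)*(231669 - 361379) = ((-60459 + 166144) - 8)*(-129710) = (105685 - 8)*(-129710) = 105677*(-129710) = -13707363670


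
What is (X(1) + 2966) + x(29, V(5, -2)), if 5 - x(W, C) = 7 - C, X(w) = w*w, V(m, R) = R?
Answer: 2963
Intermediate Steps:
X(w) = w**2
x(W, C) = -2 + C (x(W, C) = 5 - (7 - C) = 5 + (-7 + C) = -2 + C)
(X(1) + 2966) + x(29, V(5, -2)) = (1**2 + 2966) + (-2 - 2) = (1 + 2966) - 4 = 2967 - 4 = 2963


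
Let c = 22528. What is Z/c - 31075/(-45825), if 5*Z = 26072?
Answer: 23475187/25808640 ≈ 0.90959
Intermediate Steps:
Z = 26072/5 (Z = (1/5)*26072 = 26072/5 ≈ 5214.4)
Z/c - 31075/(-45825) = (26072/5)/22528 - 31075/(-45825) = (26072/5)*(1/22528) - 31075*(-1/45825) = 3259/14080 + 1243/1833 = 23475187/25808640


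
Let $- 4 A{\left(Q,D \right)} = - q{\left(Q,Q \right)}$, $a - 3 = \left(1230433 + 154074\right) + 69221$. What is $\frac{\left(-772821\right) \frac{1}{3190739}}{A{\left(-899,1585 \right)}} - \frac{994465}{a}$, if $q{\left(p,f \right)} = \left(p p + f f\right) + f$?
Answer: $- \frac{58920941857132207}{86131864505973921} \approx -0.68408$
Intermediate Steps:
$q{\left(p,f \right)} = f + f^{2} + p^{2}$ ($q{\left(p,f \right)} = \left(p^{2} + f^{2}\right) + f = \left(f^{2} + p^{2}\right) + f = f + f^{2} + p^{2}$)
$a = 1453731$ ($a = 3 + \left(\left(1230433 + 154074\right) + 69221\right) = 3 + \left(1384507 + 69221\right) = 3 + 1453728 = 1453731$)
$A{\left(Q,D \right)} = \frac{Q^{2}}{2} + \frac{Q}{4}$ ($A{\left(Q,D \right)} = - \frac{\left(-1\right) \left(Q + Q^{2} + Q^{2}\right)}{4} = - \frac{\left(-1\right) \left(Q + 2 Q^{2}\right)}{4} = - \frac{- Q - 2 Q^{2}}{4} = \frac{Q^{2}}{2} + \frac{Q}{4}$)
$\frac{\left(-772821\right) \frac{1}{3190739}}{A{\left(-899,1585 \right)}} - \frac{994465}{a} = \frac{\left(-772821\right) \frac{1}{3190739}}{\frac{1}{4} \left(-899\right) \left(1 + 2 \left(-899\right)\right)} - \frac{994465}{1453731} = \frac{\left(-772821\right) \frac{1}{3190739}}{\frac{1}{4} \left(-899\right) \left(1 - 1798\right)} - \frac{994465}{1453731} = - \frac{772821}{3190739 \cdot \frac{1}{4} \left(-899\right) \left(-1797\right)} - \frac{994465}{1453731} = - \frac{772821}{3190739 \cdot \frac{1615503}{4}} - \frac{994465}{1453731} = \left(- \frac{772821}{3190739}\right) \frac{4}{1615503} - \frac{994465}{1453731} = - \frac{35532}{59248832491} - \frac{994465}{1453731} = - \frac{58920941857132207}{86131864505973921}$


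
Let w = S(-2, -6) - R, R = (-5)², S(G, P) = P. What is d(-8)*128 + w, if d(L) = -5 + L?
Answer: -1695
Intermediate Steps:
R = 25
w = -31 (w = -6 - 1*25 = -6 - 25 = -31)
d(-8)*128 + w = (-5 - 8)*128 - 31 = -13*128 - 31 = -1664 - 31 = -1695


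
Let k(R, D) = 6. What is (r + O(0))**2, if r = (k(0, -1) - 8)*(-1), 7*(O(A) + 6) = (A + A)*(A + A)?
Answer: 16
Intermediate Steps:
O(A) = -6 + 4*A**2/7 (O(A) = -6 + ((A + A)*(A + A))/7 = -6 + ((2*A)*(2*A))/7 = -6 + (4*A**2)/7 = -6 + 4*A**2/7)
r = 2 (r = (6 - 8)*(-1) = -2*(-1) = 2)
(r + O(0))**2 = (2 + (-6 + (4/7)*0**2))**2 = (2 + (-6 + (4/7)*0))**2 = (2 + (-6 + 0))**2 = (2 - 6)**2 = (-4)**2 = 16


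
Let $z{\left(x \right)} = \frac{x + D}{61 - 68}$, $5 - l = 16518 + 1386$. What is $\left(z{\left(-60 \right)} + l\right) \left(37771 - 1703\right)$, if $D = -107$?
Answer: $- \frac{4513044568}{7} \approx -6.4472 \cdot 10^{8}$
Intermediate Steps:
$l = -17899$ ($l = 5 - \left(16518 + 1386\right) = 5 - 17904 = -17899$)
$z{\left(x \right)} = \frac{107}{7} - \frac{x}{7}$ ($z{\left(x \right)} = \frac{x - 107}{61 - 68} = \frac{-107 + x}{-7} = \left(-107 + x\right) \left(- \frac{1}{7}\right) = \frac{107}{7} - \frac{x}{7}$)
$\left(z{\left(-60 \right)} + l\right) \left(37771 - 1703\right) = \left(\left(\frac{107}{7} - - \frac{60}{7}\right) - 17899\right) \left(37771 - 1703\right) = \left(\left(\frac{107}{7} + \frac{60}{7}\right) - 17899\right) 36068 = \left(\frac{167}{7} - 17899\right) 36068 = \left(- \frac{125126}{7}\right) 36068 = - \frac{4513044568}{7}$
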